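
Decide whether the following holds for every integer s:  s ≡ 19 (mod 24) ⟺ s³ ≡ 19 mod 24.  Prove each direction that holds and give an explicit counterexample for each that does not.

Both directions hold; the statement is true.

[⇒] Suppose s ≡ 19 (mod 24). Write s = 24j + 19. Then (24j + 19)³ = 13824j³ + 32832j² + 25992j + 6859 = 24(576j³ + 1368j² + 1083j + 285) + 19, so s³ ≡ 19 (mod 24).

[⇐] Conversely, suppose s³ ≡ 19 (mod 24). The only residue r in {0, …, 23} with r³ ≡ 19 (mod 24) is r = 19, so s ≡ 19 (mod 24).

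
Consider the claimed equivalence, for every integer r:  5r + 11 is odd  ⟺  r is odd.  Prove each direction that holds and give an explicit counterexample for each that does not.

(⇒) fails and (⇐) fails.

(⟹) This fails: r = 2 gives 5r + 11 = 21, which is odd, but 2 is even, not odd.

(⟸) This also fails: r = 7 is odd, but 5r + 11 = 46 is even, not odd.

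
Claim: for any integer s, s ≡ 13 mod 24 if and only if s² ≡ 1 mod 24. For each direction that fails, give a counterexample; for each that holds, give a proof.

[⇒] Suppose s ≡ 13 mod 24. Write s = 24j + 13. Then (24j + 13)² = 576j² + 624j + 169 = 24(24j² + 26j + 7) + 1, so s² ≡ 1 (mod 24).

[⇐] This fails: take s = 1. Then 1² = 1 ≡ 1 (mod 24), yet 1 ≡ 1 (mod 24), not 13.

Only the forward implication holds.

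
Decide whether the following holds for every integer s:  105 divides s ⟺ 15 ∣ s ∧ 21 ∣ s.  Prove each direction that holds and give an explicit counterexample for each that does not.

Both directions hold.

Converse. Suppose 15 ∣ s and 21 ∣ s. Any common multiple of 15 and 21 is a multiple of their lcm; here lcm(15, 21) = 15·21/gcd(15, 21) = 315/3 = 105, so 105 ∣ s.

Forward direction. If 105 ∣ s, write s = 105q. Since 105 = 7·15, s = 15·(7q), so 15 ∣ s; and since 105 = 5·21, s = 21·(5q), so 21 ∣ s.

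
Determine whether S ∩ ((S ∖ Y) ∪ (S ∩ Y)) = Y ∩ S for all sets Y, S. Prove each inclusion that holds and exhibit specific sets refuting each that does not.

The sets are not equal: only the reverse inclusion holds.

Forward inclusion. This inclusion fails. Take Y = ∅, S = {1}; then 1 ∈ S ∩ ((S ∖ Y) ∪ (S ∩ Y)) but 1 ∉ Y ∩ S.

Reverse inclusion. Let x ∈ Y ∩ S. Then x ∈ Y ∩ S, from which x ∈ S ∩ ((S ∖ Y) ∪ (S ∩ Y)).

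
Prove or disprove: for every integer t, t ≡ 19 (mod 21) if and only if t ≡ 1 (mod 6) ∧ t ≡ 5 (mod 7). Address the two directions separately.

[⇒] This fails: t = 40 gives 40 ≡ 19 (mod 21) but 40 ≡ 4 (mod 6), so the conjunction on the right does not hold.

[⇐] Conversely, if t ≡ 1 (mod 6) and t ≡ 5 (mod 7), then by the Chinese remainder theorem t ≡ 19 (mod 42). Since 19 ≡ 19 (mod 21) and 21 ∣ 42, we get t ≡ 19 (mod 21).

(⇒) fails; (⇐) holds.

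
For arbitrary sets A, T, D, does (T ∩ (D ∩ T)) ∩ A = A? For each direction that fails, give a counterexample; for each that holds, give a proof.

(⟹) Let x ∈ (T ∩ (D ∩ T)) ∩ A. Then x ∈ A ∩ T ∩ D, from which x ∈ A.

(⟸) This inclusion fails. Take A = {1}, T = ∅, D = ∅; then 1 ∈ A but 1 ∉ (T ∩ (D ∩ T)) ∩ A.

The sets are not equal: only the forward inclusion holds.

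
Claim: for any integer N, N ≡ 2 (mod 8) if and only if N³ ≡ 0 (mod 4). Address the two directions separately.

(⟸) This fails: take N = 0. Then 0³ = 0 ≡ 0 (mod 4), yet 0 ≡ 0 (mod 8), not 2.

(⟹) Suppose N ≡ 2 (mod 8). Then N³ ≡ 2³ = 8 (mod 8), and since 4 ∣ 8, also N³ ≡ 0 (mod 4).

The forward direction holds; the converse fails.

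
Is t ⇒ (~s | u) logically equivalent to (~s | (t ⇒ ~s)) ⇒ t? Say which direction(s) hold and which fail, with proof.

[⇒] This fails. Under t = F, u = F, s = F, the left side is true but the right side is false.

[⇐] This fails. Under t = T, u = F, s = T, the left side is false but the right side is true.

(⇒) fails and (⇐) fails.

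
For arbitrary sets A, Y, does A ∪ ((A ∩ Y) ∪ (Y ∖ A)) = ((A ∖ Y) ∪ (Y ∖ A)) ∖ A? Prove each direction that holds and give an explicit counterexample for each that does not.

Forward inclusion. This inclusion fails. Take A = {1}, Y = ∅; then 1 ∈ A ∪ ((A ∩ Y) ∪ (Y ∖ A)) but 1 ∉ ((A ∖ Y) ∪ (Y ∖ A)) ∖ A.

Reverse inclusion. Let x ∈ ((A ∖ Y) ∪ (Y ∖ A)) ∖ A. Then x ∈ Y and x ∉ A, from which x ∈ A ∪ ((A ∩ Y) ∪ (Y ∖ A)).

The sets are not equal: only the reverse inclusion holds.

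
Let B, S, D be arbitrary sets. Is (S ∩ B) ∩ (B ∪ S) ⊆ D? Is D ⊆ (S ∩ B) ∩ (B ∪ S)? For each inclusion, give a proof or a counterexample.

(⊆) This inclusion fails. Take B = {1}, S = {1}, D = ∅; then 1 ∈ (S ∩ B) ∩ (B ∪ S) but 1 ∉ D.

(⊇) This inclusion fails. Take B = ∅, S = ∅, D = {1}; then 1 ∈ D but 1 ∉ (S ∩ B) ∩ (B ∪ S).

Both inclusions fail.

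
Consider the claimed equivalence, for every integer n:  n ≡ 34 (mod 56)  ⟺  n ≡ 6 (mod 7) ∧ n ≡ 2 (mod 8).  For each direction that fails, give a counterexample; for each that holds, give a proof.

Both directions hold; the statement is true.

(→) Suppose n ≡ 34 (mod 56); write n = 56j + 34. Since 7 ∣ 56, reducing mod 7 gives n ≡ 34 ≡ 6 (mod 7); since 8 ∣ 56, reducing mod 8 gives n ≡ 34 ≡ 2 (mod 8).

(←) Conversely, if n ≡ 6 (mod 7) and n ≡ 2 (mod 8), then by the Chinese remainder theorem n ≡ 34 (mod 56). This is exactly n ≡ 34 (mod 56).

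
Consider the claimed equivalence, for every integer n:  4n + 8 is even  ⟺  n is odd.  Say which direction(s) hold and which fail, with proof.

(→) This fails: take n = 6. Then 4n + 8 = 32, which is even, yet n = 6 is even, not odd.

(←) Suppose n is odd. Since 4 is even, 4n is even for every n, so 4n + 8 has the same parity as 8, which is even. Hence 4n + 8 is even.

Only the converse holds.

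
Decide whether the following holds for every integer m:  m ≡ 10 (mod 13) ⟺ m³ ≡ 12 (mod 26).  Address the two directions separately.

Neither direction holds.

(→) This fails: take m = 23. Then 23 ≡ 10 (mod 13), but 23³ = 12167 ≡ 25 (mod 26), not 12.

(←) This fails: take m = 4. Then 4³ = 64 ≡ 12 (mod 26), yet 4 ≡ 4 (mod 13), not 10.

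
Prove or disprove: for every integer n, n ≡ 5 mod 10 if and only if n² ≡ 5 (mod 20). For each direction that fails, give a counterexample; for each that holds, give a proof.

Both directions hold.

[⇒] Suppose n ≡ 5 (mod 10). Working modulo 20, n ∈ {5, 15}; for each such r, r² ≡ 5 (mod 20).

[⇐] Conversely, the residues r modulo 20 with r² ≡ 5 (mod 20) are exactly {5, 15}, and each is ≡ 5 (mod 10).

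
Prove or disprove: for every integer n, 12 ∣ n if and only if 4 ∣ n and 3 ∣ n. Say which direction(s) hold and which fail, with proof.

[⇒] If 12 ∣ n, write n = 12q. Since 12 = 3·4, n = 4·(3q), so 4 ∣ n; and since 12 = 4·3, n = 3·(4q), so 3 ∣ n.

[⇐] Suppose 4 ∣ n and 3 ∣ n. Any common multiple of 4 and 3 is a multiple of their lcm; here gcd(4, 3) = 1, so lcm(4, 3) = 4·3 = 12, so 12 ∣ n.

Both directions hold; the statement is true.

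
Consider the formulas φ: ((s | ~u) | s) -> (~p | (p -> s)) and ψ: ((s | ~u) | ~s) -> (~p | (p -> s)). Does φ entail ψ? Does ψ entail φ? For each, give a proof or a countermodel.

Converse. Assume the antecedent. If p is true, the antecedent forces (p = T, s = T, u = F) or (p = T, s = T, u = T), and the consequent holds there. If p is false, the consequent reduces to true regardless of the other variables. Either way the consequent holds.

Forward direction. This fails. Under p = T, s = F, u = T, the left side is true but the right side is false.

Only the converse holds.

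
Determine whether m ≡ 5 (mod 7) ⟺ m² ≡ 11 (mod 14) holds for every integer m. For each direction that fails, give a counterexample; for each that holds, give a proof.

(⇒) fails and (⇐) fails.

(⇒) This fails: take m = 12. Then 12 ≡ 5 (mod 7), but 12² = 144 ≡ 4 (mod 14), not 11.

(⇐) This fails: take m = 9. Then 9² = 81 ≡ 11 (mod 14), yet 9 ≡ 2 (mod 7), not 5.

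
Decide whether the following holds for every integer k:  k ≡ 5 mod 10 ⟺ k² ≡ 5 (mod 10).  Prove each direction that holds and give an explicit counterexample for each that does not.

(→) Suppose k ≡ 5 mod 10. Write k = 10j + 5. Then (10j + 5)² = 100j² + 100j + 25 = 10(10j² + 10j + 2) + 5, so k² ≡ 5 (mod 10).

(←) Conversely, suppose k² ≡ 5 (mod 10). The only residue r in {0, …, 9} with r² ≡ 5 (mod 10) is r = 5, so k ≡ 5 (mod 10).

Equivalent; both directions hold.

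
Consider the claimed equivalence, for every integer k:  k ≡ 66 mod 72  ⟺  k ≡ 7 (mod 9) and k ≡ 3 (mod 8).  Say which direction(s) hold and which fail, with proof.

(→) This fails: k = 66 gives 66 ≡ 66 (mod 72) but 66 ≡ 3 (mod 9), so the conjunction on the right does not hold.

(←) This fails: k = 43 satisfies both congruences on the right (43 ≡ 7 mod 9 and 43 ≡ 3 mod 8) yet 43 ≡ 43 (mod 72), not 66.

Neither implication holds.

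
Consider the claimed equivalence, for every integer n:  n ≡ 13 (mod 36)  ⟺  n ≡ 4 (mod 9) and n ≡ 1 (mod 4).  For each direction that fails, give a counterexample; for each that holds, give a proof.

Equivalent; both directions hold.

(→) Suppose n ≡ 13 (mod 36); write n = 36j + 13. Since 9 ∣ 36, reducing mod 9 gives n ≡ 13 ≡ 4 (mod 9); since 4 ∣ 36, reducing mod 4 gives n ≡ 13 ≡ 1 (mod 4).

(←) Conversely, if n ≡ 4 (mod 9) and n ≡ 1 (mod 4), then by the Chinese remainder theorem n ≡ 13 (mod 36). This is exactly n ≡ 13 (mod 36).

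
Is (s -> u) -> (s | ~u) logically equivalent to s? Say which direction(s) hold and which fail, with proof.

The forward direction fails; the converse holds.

(⇒) This fails. Under s = F, u = F, the left side is true but the right side is false.

(⇐) Assume the antecedent. If s is true, (s -> u) -> (s | ~u) reduces to true regardless of the other variables. If s is false, the antecedent cannot hold. Either way (s -> u) -> (s | ~u) holds.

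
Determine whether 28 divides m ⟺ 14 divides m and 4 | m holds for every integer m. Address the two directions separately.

Equivalent; both directions hold.

(⇐) Suppose 14 ∣ m and 4 ∣ m. Any common multiple of 14 and 4 is a multiple of their lcm; here lcm(14, 4) = 14·4/gcd(14, 4) = 56/2 = 28, so 28 ∣ m.

(⇒) If 28 ∣ m, write m = 28q. Since 28 = 2·14, m = 14·(2q), so 14 ∣ m; and since 28 = 7·4, m = 4·(7q), so 4 ∣ m.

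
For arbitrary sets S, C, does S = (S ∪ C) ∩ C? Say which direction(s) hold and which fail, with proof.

(⊆) This inclusion fails. Take S = {1}, C = ∅; then 1 ∈ S but 1 ∉ (S ∪ C) ∩ C.

(⊇) This inclusion fails. Take S = ∅, C = {1}; then 1 ∈ (S ∪ C) ∩ C but 1 ∉ S.

Neither inclusion holds.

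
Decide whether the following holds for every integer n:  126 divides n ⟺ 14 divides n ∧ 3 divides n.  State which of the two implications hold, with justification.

Only the forward implication holds.

(⟹) If 126 ∣ n, write n = 126q. Since 126 = 9·14, n = 14·(9q), so 14 ∣ n; and since 126 = 42·3, n = 3·(42q), so 3 ∣ n.

(⟸) This fails: take n = 42. Both 14 ∣ 42 and 3 ∣ 42, yet 42 is not a multiple of 126 (since 42 = 0·126 + 42), so 126 ∤ 42.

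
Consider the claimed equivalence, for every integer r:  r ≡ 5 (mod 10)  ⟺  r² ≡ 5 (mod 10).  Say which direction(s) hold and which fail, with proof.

The biconditional holds.

[⇐] For the converse, argue contrapositively. If r ≢ 5 (mod 10), then r is congruent to one of 0, 1, 2, 3, 4, 6, 7, 8, 9 modulo 10, and these give r² ≡ 0, 1, 4, 9, 6, 6, 9, 4, 1 respectively — never 5.

[⇒] Suppose r ≡ 5 (mod 10). Write r = 10j + 5. Then (10j + 5)² = 100j² + 100j + 25 = 10(10j² + 10j + 2) + 5, so r² ≡ 5 (mod 10).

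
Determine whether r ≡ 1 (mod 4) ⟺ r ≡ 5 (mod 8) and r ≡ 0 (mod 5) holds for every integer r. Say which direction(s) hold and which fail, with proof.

(⇐) If r ≡ 5 (mod 8) and r ≡ 0 (mod 5), then by the Chinese remainder theorem r ≡ 5 (mod 40). Since 5 ≡ 1 (mod 4) and 4 ∣ 40, we get r ≡ 1 (mod 4).

(⇒) This fails: r = 1 gives 1 ≡ 1 (mod 4) but 1 ≡ 1 (mod 8), so the conjunction on the right does not hold.

The forward direction fails; the converse holds.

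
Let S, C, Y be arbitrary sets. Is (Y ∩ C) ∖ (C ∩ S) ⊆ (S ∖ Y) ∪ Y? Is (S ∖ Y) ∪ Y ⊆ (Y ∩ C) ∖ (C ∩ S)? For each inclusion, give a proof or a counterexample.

The sets are not equal: only the forward inclusion holds.

(⟸) This inclusion fails. Take S = {1}, C = ∅, Y = ∅; then 1 ∈ (S ∖ Y) ∪ Y but 1 ∉ (Y ∩ C) ∖ (C ∩ S).

(⟹) Let x ∈ (Y ∩ C) ∖ (C ∩ S). Then x ∈ C ∩ Y and x ∉ S, from which x ∈ (S ∖ Y) ∪ Y.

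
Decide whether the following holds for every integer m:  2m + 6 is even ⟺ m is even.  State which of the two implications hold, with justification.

(⇒) fails; (⇐) holds.

(←) Suppose m is even. Since 2 is even, 2m is even for every m, so 2m + 6 has the same parity as 6, which is even. Hence 2m + 6 is even.

(→) This fails: take m = 3. Then 2m + 6 = 12, which is even, yet m = 3 is odd, not even.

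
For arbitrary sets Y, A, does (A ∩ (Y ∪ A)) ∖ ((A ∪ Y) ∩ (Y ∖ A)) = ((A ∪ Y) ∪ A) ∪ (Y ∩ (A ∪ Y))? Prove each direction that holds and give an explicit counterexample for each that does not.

(⊆) Let x ∈ (A ∩ (Y ∪ A)) ∖ ((A ∪ Y) ∩ (Y ∖ A)). Then either x ∈ A and x ∉ Y; or x ∈ Y ∩ A. In each case x ∈ ((A ∪ Y) ∪ A) ∪ (Y ∩ (A ∪ Y)), so (A ∩ (Y ∪ A)) ∖ ((A ∪ Y) ∩ (Y ∖ A)) ⊆ ((A ∪ Y) ∪ A) ∪ (Y ∩ (A ∪ Y)).

(⊇) This inclusion fails. Take Y = {1}, A = ∅; then 1 ∈ ((A ∪ Y) ∪ A) ∪ (Y ∩ (A ∪ Y)) but 1 ∉ (A ∩ (Y ∪ A)) ∖ ((A ∪ Y) ∩ (Y ∖ A)).

(⊆) holds; (⊇) fails.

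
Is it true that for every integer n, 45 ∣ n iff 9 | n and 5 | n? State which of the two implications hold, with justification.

The biconditional holds.

(←) Suppose 9 ∣ n and 5 ∣ n. Any common multiple of 9 and 5 is a multiple of their lcm; here gcd(9, 5) = 1, so lcm(9, 5) = 9·5 = 45, so 45 ∣ n.

(→) If 45 ∣ n, write n = 45q. Since 45 = 5·9, n = 9·(5q), so 9 ∣ n; and since 45 = 9·5, n = 5·(9q), so 5 ∣ n.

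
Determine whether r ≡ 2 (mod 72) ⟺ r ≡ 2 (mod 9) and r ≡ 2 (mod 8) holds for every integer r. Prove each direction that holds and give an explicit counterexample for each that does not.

(→) Suppose r ≡ 2 (mod 72); write r = 72j + 2. Since 9 ∣ 72, reducing mod 9 gives r ≡ 2 (mod 9); since 8 ∣ 72, reducing mod 8 gives r ≡ 2 (mod 8).

(←) Conversely, if r ≡ 2 (mod 9) and r ≡ 2 (mod 8), then by the Chinese remainder theorem r ≡ 2 (mod 72). This is exactly r ≡ 2 (mod 72).

Both directions hold; the statement is true.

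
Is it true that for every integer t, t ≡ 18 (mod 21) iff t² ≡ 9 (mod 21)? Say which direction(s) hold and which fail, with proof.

(⇐) This fails: take t = 3. Then 3² = 9 ≡ 9 (mod 21), yet 3 ≡ 3 (mod 21), not 18.

(⇒) Suppose t ≡ 18 (mod 21). Write t = 21j + 18. Then (21j + 18)² = 441j² + 756j + 324 = 21(21j² + 36j + 15) + 9, so t² ≡ 9 (mod 21).

Only the forward implication holds.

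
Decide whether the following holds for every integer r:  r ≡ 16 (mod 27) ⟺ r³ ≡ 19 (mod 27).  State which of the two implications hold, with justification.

(⇒) Suppose r ≡ 16 (mod 27). Write r = 27j + 16. Then (27j + 16)³ = 19683j³ + 34992j² + 20736j + 4096 = 27(729j³ + 1296j² + 768j + 151) + 19, so r³ ≡ 19 (mod 27).

(⇐) This fails: take r = 7. Then 7³ = 343 ≡ 19 (mod 27), yet 7 ≡ 7 (mod 27), not 16.

The forward direction holds; the converse fails.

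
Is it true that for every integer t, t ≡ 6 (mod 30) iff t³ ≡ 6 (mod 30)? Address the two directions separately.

(⇒) Suppose t ≡ 6 (mod 30). Write t = 30j + 6. Then (30j + 6)³ = 27000j³ + 16200j² + 3240j + 216 = 30(900j³ + 540j² + 108j + 7) + 6, so t³ ≡ 6 (mod 30).

(⇐) Conversely, suppose t³ ≡ 6 (mod 30). The only residue r in {0, …, 29} with r³ ≡ 6 (mod 30) is r = 6, so t ≡ 6 (mod 30).

Both directions hold; the statement is true.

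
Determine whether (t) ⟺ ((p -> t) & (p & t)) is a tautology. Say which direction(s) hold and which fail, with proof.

(←) Assume the antecedent. If p is true, the antecedent forces (p = T, t = T), and t holds there. If p is false, the antecedent cannot hold. Either way t holds.

(→) This fails. Under p = F, t = T, the left side is true but the right side is false.

(⇒) fails; (⇐) holds.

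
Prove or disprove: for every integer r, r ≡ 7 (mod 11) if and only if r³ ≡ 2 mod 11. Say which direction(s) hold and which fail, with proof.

Equivalent; both directions hold.

Forward direction. Suppose r ≡ 7 (mod 11). Write r = 11j + 7. Then (11j + 7)³ = 1331j³ + 2541j² + 1617j + 343 = 11(121j³ + 231j² + 147j + 31) + 2, so r³ ≡ 2 (mod 11).

Converse. Suppose r³ ≡ 2 (mod 11). The only residue r in {0, …, 10} with r³ ≡ 2 (mod 11) is r = 7, so r ≡ 7 (mod 11).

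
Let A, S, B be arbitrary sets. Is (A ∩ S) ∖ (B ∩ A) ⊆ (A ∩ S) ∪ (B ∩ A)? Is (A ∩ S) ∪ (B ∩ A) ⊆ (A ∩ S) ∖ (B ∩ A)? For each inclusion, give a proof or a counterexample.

Reverse inclusion. This inclusion fails. Take A = {1}, S = ∅, B = {1}; then 1 ∈ (A ∩ S) ∪ (B ∩ A) but 1 ∉ (A ∩ S) ∖ (B ∩ A).

Forward inclusion. Let x ∈ (A ∩ S) ∖ (B ∩ A). Then x ∈ A ∩ S and x ∉ B, from which x ∈ (A ∩ S) ∪ (B ∩ A).

(⊆) holds; (⊇) fails.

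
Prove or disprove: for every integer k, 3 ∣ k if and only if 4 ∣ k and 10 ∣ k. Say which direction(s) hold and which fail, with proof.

Both directions fail.

[⇒] This fails: take k = 3. Certainly 3 ∣ 3, but 4 ∤ 3.

[⇐] This fails: take k = 20. Both 4 ∣ 20 and 10 ∣ 20, yet 20 is not a multiple of 3 (since 20 = 6·3 + 2), so 3 ∤ 20.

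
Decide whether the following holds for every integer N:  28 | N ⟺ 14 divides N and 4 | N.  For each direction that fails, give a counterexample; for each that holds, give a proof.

Both directions hold.

(⟹) If 28 ∣ N, write N = 28q. Since 28 = 2·14, N = 14·(2q), so 14 ∣ N; and since 28 = 7·4, N = 4·(7q), so 4 ∣ N.

(⟸) Suppose 14 ∣ N and 4 ∣ N. Any common multiple of 14 and 4 is a multiple of their lcm; here lcm(14, 4) = 14·4/gcd(14, 4) = 56/2 = 28, so 28 ∣ N.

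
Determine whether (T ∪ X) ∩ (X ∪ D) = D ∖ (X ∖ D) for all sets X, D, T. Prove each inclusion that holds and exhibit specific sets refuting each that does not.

Neither inclusion holds.

(⊆) This inclusion fails. Take X = {1}, D = ∅, T = ∅; then 1 ∈ (T ∪ X) ∩ (X ∪ D) but 1 ∉ D ∖ (X ∖ D).

(⊇) This inclusion fails. Take X = ∅, D = {1}, T = ∅; then 1 ∈ D ∖ (X ∖ D) but 1 ∉ (T ∪ X) ∩ (X ∪ D).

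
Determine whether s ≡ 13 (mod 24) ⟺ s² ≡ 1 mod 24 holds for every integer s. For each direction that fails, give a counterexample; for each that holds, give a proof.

(→) Suppose s ≡ 13 (mod 24). Write s = 24j + 13. Then (24j + 13)² = 576j² + 624j + 169 = 24(24j² + 26j + 7) + 1, so s² ≡ 1 (mod 24).

(←) This fails: take s = 1. Then 1² = 1 ≡ 1 (mod 24), yet 1 ≡ 1 (mod 24), not 13.

(⇒) holds; (⇐) fails.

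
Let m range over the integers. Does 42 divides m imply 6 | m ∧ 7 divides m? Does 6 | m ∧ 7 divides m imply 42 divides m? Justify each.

(⇒) If 42 ∣ m, write m = 42q. Since 42 = 7·6, m = 6·(7q), so 6 ∣ m; and since 42 = 6·7, m = 7·(6q), so 7 ∣ m.

(⇐) Suppose 6 ∣ m and 7 ∣ m. Any common multiple of 6 and 7 is a multiple of their lcm; here gcd(6, 7) = 1, so lcm(6, 7) = 6·7 = 42, so 42 ∣ m.

Equivalent; both directions hold.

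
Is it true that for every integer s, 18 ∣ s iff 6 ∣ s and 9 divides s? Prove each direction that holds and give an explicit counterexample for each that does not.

Both directions hold; the statement is true.

(→) If 18 ∣ s, write s = 18q. Since 18 = 3·6, s = 6·(3q), so 6 ∣ s; and since 18 = 2·9, s = 9·(2q), so 9 ∣ s.

(←) Suppose 6 ∣ s and 9 ∣ s. Any common multiple of 6 and 9 is a multiple of their lcm; here lcm(6, 9) = 6·9/gcd(6, 9) = 54/3 = 18, so 18 ∣ s.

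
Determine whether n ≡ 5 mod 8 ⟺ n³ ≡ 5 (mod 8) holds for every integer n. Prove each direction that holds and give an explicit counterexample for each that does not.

Both directions hold.

[⇒] Suppose n ≡ 5 mod 8. Write n = 8j + 5. Then (8j + 5)³ = 512j³ + 960j² + 600j + 125 = 8(64j³ + 120j² + 75j + 15) + 5, so n³ ≡ 5 (mod 8).

[⇐] Conversely, suppose n³ ≡ 5 (mod 8). The only residue r in {0, …, 7} with r³ ≡ 5 (mod 8) is r = 5, so n ≡ 5 (mod 8).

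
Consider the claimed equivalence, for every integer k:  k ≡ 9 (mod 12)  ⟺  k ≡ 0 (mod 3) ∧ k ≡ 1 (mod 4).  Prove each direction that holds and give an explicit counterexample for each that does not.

Both implications hold.

(⇒) Suppose k ≡ 9 (mod 12); write k = 12j + 9. Since 3 ∣ 12, reducing mod 3 gives k ≡ 9 ≡ 0 (mod 3); since 4 ∣ 12, reducing mod 4 gives k ≡ 9 ≡ 1 (mod 4).

(⇐) Conversely, if k ≡ 0 (mod 3) and k ≡ 1 (mod 4), then by the Chinese remainder theorem k ≡ 9 (mod 12). This is exactly k ≡ 9 (mod 12).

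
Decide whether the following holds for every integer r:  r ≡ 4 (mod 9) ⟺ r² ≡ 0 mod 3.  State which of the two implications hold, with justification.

Forward direction. This fails: take r = 4. Then 4 ≡ 4 (mod 9), but 4² = 16 ≡ 1 (mod 3), not 0.

Converse. This fails: take r = 0. Then 0² = 0 ≡ 0 (mod 3), yet 0 ≡ 0 (mod 9), not 4.

Neither implication holds.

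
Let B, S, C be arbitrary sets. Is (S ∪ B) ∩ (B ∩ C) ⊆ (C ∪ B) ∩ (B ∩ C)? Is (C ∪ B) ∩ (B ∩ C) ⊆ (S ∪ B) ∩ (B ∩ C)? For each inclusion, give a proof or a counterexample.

Forward inclusion. Let x ∈ (S ∪ B) ∩ (B ∩ C). Then either x ∈ B ∩ C and x ∉ S; or x ∈ B ∩ S ∩ C. In each case x ∈ (C ∪ B) ∩ (B ∩ C), so (S ∪ B) ∩ (B ∩ C) ⊆ (C ∪ B) ∩ (B ∩ C).

Reverse inclusion. Let x ∈ (C ∪ B) ∩ (B ∩ C). Then either x ∈ B ∩ C and x ∉ S; or x ∈ B ∩ S ∩ C. In each case x ∈ (S ∪ B) ∩ (B ∩ C), so (C ∪ B) ∩ (B ∩ C) ⊆ (S ∪ B) ∩ (B ∩ C).

The two sets are equal.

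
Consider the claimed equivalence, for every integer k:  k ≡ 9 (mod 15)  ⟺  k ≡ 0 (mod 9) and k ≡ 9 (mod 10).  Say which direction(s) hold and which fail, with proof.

Only the converse holds.

(→) This fails: k = 69 gives 69 ≡ 9 (mod 15) but 69 ≡ 6 (mod 9), so the conjunction on the right does not hold.

(←) Conversely, if k ≡ 0 (mod 9) and k ≡ 9 (mod 10), then by the Chinese remainder theorem k ≡ 9 (mod 90). Since 9 ≡ 9 (mod 15) and 15 ∣ 90, we get k ≡ 9 (mod 15).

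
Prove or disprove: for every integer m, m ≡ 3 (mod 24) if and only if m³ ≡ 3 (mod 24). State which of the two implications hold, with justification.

Forward direction. Suppose m ≡ 3 (mod 24). Write m = 24j + 3. Then (24j + 3)³ = 13824j³ + 5184j² + 648j + 27 = 24(576j³ + 216j² + 27j + 1) + 3, so m³ ≡ 3 (mod 24).

Converse. Suppose m³ ≡ 3 (mod 24). The only residue r in {0, …, 23} with r³ ≡ 3 (mod 24) is r = 3, so m ≡ 3 (mod 24).

Both directions hold.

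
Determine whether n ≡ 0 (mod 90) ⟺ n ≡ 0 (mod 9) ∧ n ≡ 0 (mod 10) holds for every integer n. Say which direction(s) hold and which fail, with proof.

Equivalent; both directions hold.

(⇒) Suppose n ≡ 0 (mod 90); write n = 90j + 0. Since 9 ∣ 90, reducing mod 9 gives n ≡ 0 (mod 9); since 10 ∣ 90, reducing mod 10 gives n ≡ 0 (mod 10).

(⇐) Conversely, if n ≡ 0 (mod 9) and n ≡ 0 (mod 10), then by the Chinese remainder theorem n ≡ 0 (mod 90). This is exactly n ≡ 0 (mod 90).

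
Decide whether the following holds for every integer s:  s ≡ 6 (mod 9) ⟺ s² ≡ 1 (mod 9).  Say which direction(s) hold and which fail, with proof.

(→) This fails: take s = 6. Then 6 ≡ 6 (mod 9), but 6² = 36 ≡ 0 (mod 9), not 1.

(←) This fails: take s = 1. Then 1² = 1 ≡ 1 (mod 9), yet 1 ≡ 1 (mod 9), not 6.

Neither direction holds.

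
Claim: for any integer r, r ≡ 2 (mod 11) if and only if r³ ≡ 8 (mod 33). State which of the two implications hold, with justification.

(⟹) This fails: take r = 13. Then 13 ≡ 2 (mod 11), but 13³ = 2197 ≡ 19 (mod 33), not 8.

(⟸) Conversely, the residues r modulo 33 with r³ ≡ 8 (mod 33) are exactly {2}, and each is ≡ 2 (mod 11).

(⇒) fails; (⇐) holds.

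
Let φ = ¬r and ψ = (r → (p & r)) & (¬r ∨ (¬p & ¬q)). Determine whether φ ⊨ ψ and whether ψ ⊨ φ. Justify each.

(⟹) Assume the antecedent. If r is true, the antecedent cannot hold. If r is false, the consequent reduces to true regardless of the other variables. Either way the consequent holds.

(⟸) Assume the antecedent. If r is true, the antecedent cannot hold. If r is false, ¬r reduces to true regardless of the other variables. Either way ¬r holds.

Equivalent; both directions hold.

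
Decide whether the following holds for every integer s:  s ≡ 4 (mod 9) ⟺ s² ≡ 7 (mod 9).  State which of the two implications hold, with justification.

[⇒] Suppose s ≡ 4 (mod 9). Write s = 9j + 4. Then (9j + 4)² = 81j² + 72j + 16 = 9(9j² + 8j + 1) + 7, so s² ≡ 7 (mod 9).

[⇐] This fails: take s = 5. Then 5² = 25 ≡ 7 (mod 9), yet 5 ≡ 5 (mod 9), not 4.

The forward direction holds; the converse fails.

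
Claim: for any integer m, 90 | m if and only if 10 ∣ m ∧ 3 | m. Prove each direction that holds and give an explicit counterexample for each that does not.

(→) If 90 ∣ m, write m = 90q. Since 90 = 9·10, m = 10·(9q), so 10 ∣ m; and since 90 = 30·3, m = 3·(30q), so 3 ∣ m.

(←) This fails: take m = 30. Both 10 ∣ 30 and 3 ∣ 30, yet 30 is not a multiple of 90 (since 30 = 0·90 + 30), so 90 ∤ 30.

Not equivalent: only (⇒) holds.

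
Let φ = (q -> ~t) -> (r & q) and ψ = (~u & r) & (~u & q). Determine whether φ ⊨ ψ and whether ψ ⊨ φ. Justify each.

Forward direction. This fails. Under r = F, t = T, q = T, u = F, the left side is true but the right side is false.

Converse. Assume the antecedent. If r is true, the antecedent forces (r = T, t = F, q = T, u = F) or (r = T, t = T, q = T, u = F), and (q -> ~t) -> (r & q) holds there. If r is false, the antecedent cannot hold. Either way (q -> ~t) -> (r & q) holds.

Only the converse holds.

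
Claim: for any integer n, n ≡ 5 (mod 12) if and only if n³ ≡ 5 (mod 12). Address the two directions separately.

Forward direction. Suppose n ≡ 5 (mod 12). Write n = 12j + 5. Then (12j + 5)³ = 1728j³ + 2160j² + 900j + 125 = 12(144j³ + 180j² + 75j + 10) + 5, so n³ ≡ 5 (mod 12).

Converse. Suppose n³ ≡ 5 (mod 12). The only residue r in {0, …, 11} with r³ ≡ 5 (mod 12) is r = 5, so n ≡ 5 (mod 12).

Equivalent; both directions hold.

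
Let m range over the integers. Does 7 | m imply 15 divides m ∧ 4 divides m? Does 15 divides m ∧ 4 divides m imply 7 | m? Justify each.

Neither direction holds.

(→) This fails: take m = 7. Certainly 7 ∣ 7, but 15 ∤ 7.

(←) This fails: take m = 60. Both 15 ∣ 60 and 4 ∣ 60, yet 60 is not a multiple of 7 (since 60 = 8·7 + 4), so 7 ∤ 60.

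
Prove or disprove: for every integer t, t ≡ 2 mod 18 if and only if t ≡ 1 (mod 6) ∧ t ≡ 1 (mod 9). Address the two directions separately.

(⇒) fails and (⇐) fails.

(⇒) This fails: t = 2 gives 2 ≡ 2 (mod 18) but 2 ≡ 2 (mod 6), so the conjunction on the right does not hold.

(⇐) This fails: t = 1 satisfies both congruences on the right (1 ≡ 1 mod 6 and 1 ≡ 1 mod 9) yet 1 ≡ 1 (mod 18), not 2.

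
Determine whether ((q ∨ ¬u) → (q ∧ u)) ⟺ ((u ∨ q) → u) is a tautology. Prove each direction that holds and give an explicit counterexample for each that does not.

(⇒) holds; (⇐) fails.

(→) Assume the antecedent. If u is true, (u ∨ q) → u reduces to true regardless of the other variables. If u is false, the antecedent cannot hold. Either way (u ∨ q) → u holds.

(←) This fails. Under u = F, q = F, the left side is false but the right side is true.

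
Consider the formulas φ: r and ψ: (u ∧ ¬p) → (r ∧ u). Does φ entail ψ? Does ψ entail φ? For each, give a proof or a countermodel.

[⇒] Assume the antecedent. If u is true, the antecedent forces (u = T, p = F, r = T) or (u = T, p = T, r = T), and (u ∧ ¬p) → (r ∧ u) holds there. If u is false, (u ∧ ¬p) → (r ∧ u) reduces to true regardless of the other variables. Either way (u ∧ ¬p) → (r ∧ u) holds.

[⇐] This fails. Under u = F, p = F, r = F, the left side is false but the right side is true.

(⇒) holds; (⇐) fails.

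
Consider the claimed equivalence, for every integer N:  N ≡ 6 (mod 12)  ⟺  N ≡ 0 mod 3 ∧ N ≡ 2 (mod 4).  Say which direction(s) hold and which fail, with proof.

(⟹) Suppose N ≡ 6 (mod 12); write N = 12j + 6. Since 3 ∣ 12, reducing mod 3 gives N ≡ 6 ≡ 0 (mod 3); since 4 ∣ 12, reducing mod 4 gives N ≡ 6 ≡ 2 (mod 4).

(⟸) Conversely, if N ≡ 0 (mod 3) and N ≡ 2 (mod 4), then by the Chinese remainder theorem N ≡ 6 (mod 12). This is exactly N ≡ 6 (mod 12).

The biconditional holds.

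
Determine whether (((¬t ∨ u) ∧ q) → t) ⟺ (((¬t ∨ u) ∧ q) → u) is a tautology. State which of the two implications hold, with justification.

(⟹) Assume the antecedent. If q is true, the antecedent forces (q = T, u = F, t = T) or (q = T, u = T, t = T), and ((¬t ∨ u) ∧ q) → u holds there. If q is false, ((¬t ∨ u) ∧ q) → u reduces to true regardless of the other variables. Either way ((¬t ∨ u) ∧ q) → u holds.

(⟸) This fails. Under q = T, u = T, t = F, the left side is false but the right side is true.

Not equivalent: only (⇒) holds.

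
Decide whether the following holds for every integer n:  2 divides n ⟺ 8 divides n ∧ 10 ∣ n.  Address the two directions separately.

(⇒) fails; (⇐) holds.

(⇐) Suppose 8 ∣ n and 10 ∣ n. Any common multiple of 8 and 10 is a multiple of their lcm; here lcm(8, 10) = 8·10/gcd(8, 10) = 80/2 = 40, so 40 ∣ n. Since 2 ∣ 40, it follows that 2 ∣ n.

(⇒) This fails: take n = 2. Certainly 2 ∣ 2, but 8 ∤ 2.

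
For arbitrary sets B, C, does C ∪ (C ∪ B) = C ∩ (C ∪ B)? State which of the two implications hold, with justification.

Reverse inclusion. Let x ∈ C ∩ (C ∪ B). Then either x ∈ C and x ∉ B; or x ∈ B ∩ C. In each case x ∈ C ∪ (C ∪ B), so C ∩ (C ∪ B) ⊆ C ∪ (C ∪ B).

Forward inclusion. This inclusion fails. Take B = {1}, C = ∅; then 1 ∈ C ∪ (C ∪ B) but 1 ∉ C ∩ (C ∪ B).

The sets are not equal: only the reverse inclusion holds.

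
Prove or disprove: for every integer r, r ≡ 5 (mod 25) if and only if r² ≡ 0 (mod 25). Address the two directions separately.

Only the forward implication holds.

Converse. This fails: take r = 0. Then 0² = 0 ≡ 0 (mod 25), yet 0 ≡ 0 (mod 25), not 5.

Forward direction. Suppose r ≡ 5 (mod 25). Write r = 25j + 5. Then (25j + 5)² = 625j² + 250j + 25 = 25(25j² + 10j + 1) + 0, so r² ≡ 0 (mod 25).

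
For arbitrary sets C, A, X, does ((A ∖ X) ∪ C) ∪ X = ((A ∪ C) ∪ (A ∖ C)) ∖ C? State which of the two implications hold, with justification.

Only the reverse inclusion holds.

(⟹) This inclusion fails. Take C = {1}, A = ∅, X = ∅; then 1 ∈ ((A ∖ X) ∪ C) ∪ X but 1 ∉ ((A ∪ C) ∪ (A ∖ C)) ∖ C.

(⟸) Let x ∈ ((A ∪ C) ∪ (A ∖ C)) ∖ C. Then either x ∈ A and x ∉ C, X; or x ∈ A ∩ X and x ∉ C. In each case x ∈ ((A ∖ X) ∪ C) ∪ X, so ((A ∪ C) ∪ (A ∖ C)) ∖ C ⊆ ((A ∖ X) ∪ C) ∪ X.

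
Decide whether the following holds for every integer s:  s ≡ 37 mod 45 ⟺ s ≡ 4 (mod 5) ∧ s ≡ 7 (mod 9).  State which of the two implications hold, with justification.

(→) This fails: s = 37 gives 37 ≡ 37 (mod 45) but 37 ≡ 2 (mod 5), so the conjunction on the right does not hold.

(←) This fails: s = 34 satisfies both congruences on the right (34 ≡ 4 mod 5 and 34 ≡ 7 mod 9) yet 34 ≡ 34 (mod 45), not 37.

Neither direction holds.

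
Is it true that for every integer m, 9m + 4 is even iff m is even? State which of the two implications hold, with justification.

Both implications hold.

(→) Suppose 9m + 4 is even. Since 9 is odd, 9m and m have the same parity, so 9m + 4 ≡ m + 4 (mod 2). As 4 is even, 9m + 4 is even exactly when m is even. Thus m is even.

(←) Conversely, suppose m is even; write m = 2j. Then 9m + 4 = 9·(2j) + 4 = 2·9j + 4, which is even.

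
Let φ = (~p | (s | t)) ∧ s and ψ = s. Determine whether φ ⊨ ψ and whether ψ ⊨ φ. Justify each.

(⟹) Assume the antecedent. If p is true, the antecedent forces (p = T, s = T, t = F) or (p = T, s = T, t = T), and s holds there. If p is false, the antecedent forces (p = F, s = T, t = F) or (p = F, s = T, t = T), and s holds there. Either way s holds.

(⟸) Assume the antecedent. If p is true, the antecedent forces (p = T, s = T, t = F) or (p = T, s = T, t = T), and (~p | (s | t)) ∧ s holds there. If p is false, the antecedent forces (p = F, s = T, t = F) or (p = F, s = T, t = T), and (~p | (s | t)) ∧ s holds there. Either way (~p | (s | t)) ∧ s holds.

Both implications hold.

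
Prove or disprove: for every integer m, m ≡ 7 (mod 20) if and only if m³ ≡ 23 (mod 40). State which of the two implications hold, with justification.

(⟹) This fails: take m = 27. Then 27 ≡ 7 (mod 20), but 27³ = 19683 ≡ 3 (mod 40), not 23.

(⟸) Conversely, the residues r modulo 40 with r³ ≡ 23 (mod 40) are exactly {7}, and each is ≡ 7 (mod 20).

Only the converse holds.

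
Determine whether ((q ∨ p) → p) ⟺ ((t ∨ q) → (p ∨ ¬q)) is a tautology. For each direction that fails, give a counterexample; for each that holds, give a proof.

[⇒] Assume the antecedent. If q is true, the antecedent forces (q = T, p = T, t = F) or (q = T, p = T, t = T), and (t ∨ q) → (p ∨ ¬q) holds there. If q is false, (t ∨ q) → (p ∨ ¬q) reduces to true regardless of the other variables. Either way (t ∨ q) → (p ∨ ¬q) holds.

[⇐] Assume the antecedent. If q is true, the antecedent forces (q = T, p = T, t = F) or (q = T, p = T, t = T), and (q ∨ p) → p holds there. If q is false, (q ∨ p) → p reduces to true regardless of the other variables. Either way (q ∨ p) → p holds.

Both implications hold.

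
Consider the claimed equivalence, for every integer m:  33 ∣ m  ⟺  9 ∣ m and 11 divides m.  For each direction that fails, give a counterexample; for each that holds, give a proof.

Only the reverse direction holds.

(⟹) This fails: take m = 33. Certainly 33 ∣ 33, but 9 ∤ 33.

(⟸) Suppose 9 ∣ m and 11 ∣ m. Any common multiple of 9 and 11 is a multiple of their lcm; here gcd(9, 11) = 1, so lcm(9, 11) = 9·11 = 99, so 99 ∣ m. Since 33 ∣ 99, it follows that 33 ∣ m.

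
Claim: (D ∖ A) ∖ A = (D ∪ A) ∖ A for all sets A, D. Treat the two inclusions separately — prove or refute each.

(⟹) Let x ∈ (D ∖ A) ∖ A. Then x ∈ D and x ∉ A, from which x ∈ (D ∪ A) ∖ A.

(⟸) Let x ∈ (D ∪ A) ∖ A. Then x ∈ D and x ∉ A, from which x ∈ (D ∖ A) ∖ A.

Both inclusions hold.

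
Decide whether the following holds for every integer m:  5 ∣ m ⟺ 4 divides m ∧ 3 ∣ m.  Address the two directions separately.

Neither implication holds.

(⟹) This fails: take m = 5. Certainly 5 ∣ 5, but 4 ∤ 5.

(⟸) This fails: take m = 12. Both 4 ∣ 12 and 3 ∣ 12, yet 12 is not a multiple of 5 (since 12 = 2·5 + 2), so 5 ∤ 12.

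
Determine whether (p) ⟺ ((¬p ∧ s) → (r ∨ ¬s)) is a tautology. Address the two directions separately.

Not equivalent: only (⇒) holds.

(→) Assume the antecedent. If r is true, (¬p ∧ s) → (r ∨ ¬s) reduces to true regardless of the other variables. If r is false, the antecedent forces (r = F, p = T, s = F) or (r = F, p = T, s = T), and (¬p ∧ s) → (r ∨ ¬s) holds there. Either way (¬p ∧ s) → (r ∨ ¬s) holds.

(←) This fails. Under r = F, p = F, s = F, the left side is false but the right side is true.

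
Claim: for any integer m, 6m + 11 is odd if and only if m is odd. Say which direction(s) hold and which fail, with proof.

(⟸) Suppose m is odd. Since 6 is even, 6m is even for every m, so 6m + 11 has the same parity as 11, which is odd. Hence 6m + 11 is odd.

(⟹) This fails: take m = 6. Then 6m + 11 = 47, which is odd, yet m = 6 is even, not odd.

Only the reverse direction holds.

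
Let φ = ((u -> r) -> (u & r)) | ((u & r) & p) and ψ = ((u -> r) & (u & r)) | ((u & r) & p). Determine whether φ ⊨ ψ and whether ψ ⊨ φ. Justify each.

Not equivalent: only (⇐) holds.

(⇒) This fails. Under r = F, u = T, p = F, the left side is true but the right side is false.

(⇐) Assume the antecedent. If r is true, the antecedent forces (r = T, u = T, p = F) or (r = T, u = T, p = T), and the consequent holds there. If r is false, the antecedent cannot hold. Either way the consequent holds.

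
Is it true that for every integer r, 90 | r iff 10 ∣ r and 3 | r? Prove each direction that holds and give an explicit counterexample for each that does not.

(⟹) If 90 ∣ r, write r = 90q. Since 90 = 9·10, r = 10·(9q), so 10 ∣ r; and since 90 = 30·3, r = 3·(30q), so 3 ∣ r.

(⟸) This fails: take r = 30. Both 10 ∣ 30 and 3 ∣ 30, yet 30 is not a multiple of 90 (since 30 = 0·90 + 30), so 90 ∤ 30.

Not equivalent: only (⇒) holds.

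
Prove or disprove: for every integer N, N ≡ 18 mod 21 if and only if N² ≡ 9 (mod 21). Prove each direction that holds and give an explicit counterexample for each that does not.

(⇒) Suppose N ≡ 18 mod 21. Write N = 21j + 18. Then (21j + 18)² = 441j² + 756j + 324 = 21(21j² + 36j + 15) + 9, so N² ≡ 9 (mod 21).

(⇐) This fails: take N = 3. Then 3² = 9 ≡ 9 (mod 21), yet 3 ≡ 3 (mod 21), not 18.

Not equivalent: only (⇒) holds.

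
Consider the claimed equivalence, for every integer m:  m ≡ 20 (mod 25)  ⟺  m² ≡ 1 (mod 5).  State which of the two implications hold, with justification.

Forward direction. This fails: take m = 20. Then 20 ≡ 20 (mod 25), but 20² = 400 ≡ 0 (mod 5), not 1.

Converse. This fails: take m = 1. Then 1² = 1 ≡ 1 (mod 5), yet 1 ≡ 1 (mod 25), not 20.

Neither direction holds.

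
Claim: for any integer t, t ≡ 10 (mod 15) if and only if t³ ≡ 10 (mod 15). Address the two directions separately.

(⇒) Suppose t ≡ 10 (mod 15). Write t = 15j + 10. Then (15j + 10)³ = 3375j³ + 6750j² + 4500j + 1000 = 15(225j³ + 450j² + 300j + 66) + 10, so t³ ≡ 10 (mod 15).

(⇐) Conversely, suppose t³ ≡ 10 (mod 15). The only residue r in {0, …, 14} with r³ ≡ 10 (mod 15) is r = 10, so t ≡ 10 (mod 15).

Both implications hold.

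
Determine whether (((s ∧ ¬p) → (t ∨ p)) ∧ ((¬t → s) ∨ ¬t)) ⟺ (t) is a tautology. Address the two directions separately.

Forward direction. This fails. Under s = F, p = F, t = F, the left side is true but the right side is false.

Converse. Assume the antecedent. If s is true, the antecedent forces (s = T, p = F, t = T) or (s = T, p = T, t = T), and the consequent holds there. If s is false, the consequent reduces to true regardless of the other variables. Either way the consequent holds.

The forward direction fails; the converse holds.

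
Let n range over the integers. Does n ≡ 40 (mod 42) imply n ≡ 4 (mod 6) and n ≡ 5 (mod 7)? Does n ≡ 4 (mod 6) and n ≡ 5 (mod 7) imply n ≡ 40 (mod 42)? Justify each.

Forward direction. Suppose n ≡ 40 (mod 42); write n = 42j + 40. Since 6 ∣ 42, reducing mod 6 gives n ≡ 40 ≡ 4 (mod 6); since 7 ∣ 42, reducing mod 7 gives n ≡ 40 ≡ 5 (mod 7).

Converse. If n ≡ 4 (mod 6) and n ≡ 5 (mod 7), then by the Chinese remainder theorem n ≡ 40 (mod 42). This is exactly n ≡ 40 (mod 42).

Both directions hold.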